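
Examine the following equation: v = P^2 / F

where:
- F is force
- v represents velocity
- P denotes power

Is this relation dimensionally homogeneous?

No

F (force) has dimensions [L M T^-2].
v (velocity) has dimensions [L T^-1].
P (power) has dimensions [L^2 M T^-3].

Left side: [L T^-1]
Right side: [L^3 M T^-4]

The two sides have different dimensions, so the equation is NOT dimensionally consistent.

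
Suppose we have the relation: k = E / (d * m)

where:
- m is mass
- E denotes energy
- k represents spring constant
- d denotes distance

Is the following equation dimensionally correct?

No

m (mass) has dimensions [M].
E (energy) has dimensions [L^2 M T^-2].
k (spring constant) has dimensions [M T^-2].
d (distance) has dimensions [L].

Left side: [M T^-2]
Right side: [L T^-2]

The two sides have different dimensions, so the equation is NOT dimensionally consistent.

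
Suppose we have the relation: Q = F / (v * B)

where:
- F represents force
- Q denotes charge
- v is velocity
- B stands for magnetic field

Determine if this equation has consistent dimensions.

Yes

F (force) has dimensions [L M T^-2].
Q (charge) has dimensions [I T].
v (velocity) has dimensions [L T^-1].
B (magnetic field) has dimensions [I^-1 M T^-2].

Left side: [I T]
Right side: [I T]

Both sides have the same dimensions, so the equation is dimensionally consistent.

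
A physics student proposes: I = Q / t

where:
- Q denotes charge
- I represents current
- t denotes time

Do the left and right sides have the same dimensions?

Yes

Q (charge) has dimensions [I T].
I (current) has dimensions [I].
t (time) has dimensions [T].

Left side: [I]
Right side: [I]

Both sides have the same dimensions, so the equation is dimensionally consistent.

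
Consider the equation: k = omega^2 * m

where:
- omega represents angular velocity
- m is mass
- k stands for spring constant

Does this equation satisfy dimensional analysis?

Yes

omega (angular velocity) has dimensions [T^-1].
m (mass) has dimensions [M].
k (spring constant) has dimensions [M T^-2].

Left side: [M T^-2]
Right side: [M T^-2]

Both sides have the same dimensions, so the equation is dimensionally consistent.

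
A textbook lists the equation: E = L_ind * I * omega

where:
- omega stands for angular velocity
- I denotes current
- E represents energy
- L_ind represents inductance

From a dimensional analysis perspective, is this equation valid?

No

omega (angular velocity) has dimensions [T^-1].
I (current) has dimensions [I].
E (energy) has dimensions [L^2 M T^-2].
L_ind (inductance) has dimensions [I^-2 L^2 M T^-2].

Left side: [L^2 M T^-2]
Right side: [I^-1 L^2 M T^-3]

The two sides have different dimensions, so the equation is NOT dimensionally consistent.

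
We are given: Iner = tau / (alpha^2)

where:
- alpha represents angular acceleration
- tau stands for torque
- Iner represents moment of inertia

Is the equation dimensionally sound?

No

alpha (angular acceleration) has dimensions [T^-2].
tau (torque) has dimensions [L^2 M T^-2].
Iner (moment of inertia) has dimensions [L^2 M].

Left side: [L^2 M]
Right side: [L^2 M T^2]

The two sides have different dimensions, so the equation is NOT dimensionally consistent.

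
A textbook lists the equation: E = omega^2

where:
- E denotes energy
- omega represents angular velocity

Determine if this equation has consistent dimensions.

No

E (energy) has dimensions [L^2 M T^-2].
omega (angular velocity) has dimensions [T^-1].

Left side: [L^2 M T^-2]
Right side: [T^-2]

The two sides have different dimensions, so the equation is NOT dimensionally consistent.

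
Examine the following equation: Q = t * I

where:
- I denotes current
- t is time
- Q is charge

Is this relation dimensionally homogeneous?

Yes

I (current) has dimensions [I].
t (time) has dimensions [T].
Q (charge) has dimensions [I T].

Left side: [I T]
Right side: [I T]

Both sides have the same dimensions, so the equation is dimensionally consistent.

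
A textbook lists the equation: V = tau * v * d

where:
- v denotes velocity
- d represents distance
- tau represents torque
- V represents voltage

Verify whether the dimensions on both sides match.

No

v (velocity) has dimensions [L T^-1].
d (distance) has dimensions [L].
tau (torque) has dimensions [L^2 M T^-2].
V (voltage) has dimensions [I^-1 L^2 M T^-3].

Left side: [I^-1 L^2 M T^-3]
Right side: [L^4 M T^-3]

The two sides have different dimensions, so the equation is NOT dimensionally consistent.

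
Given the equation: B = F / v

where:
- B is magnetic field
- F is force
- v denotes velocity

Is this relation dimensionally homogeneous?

No

B (magnetic field) has dimensions [I^-1 M T^-2].
F (force) has dimensions [L M T^-2].
v (velocity) has dimensions [L T^-1].

Left side: [I^-1 M T^-2]
Right side: [M T^-1]

The two sides have different dimensions, so the equation is NOT dimensionally consistent.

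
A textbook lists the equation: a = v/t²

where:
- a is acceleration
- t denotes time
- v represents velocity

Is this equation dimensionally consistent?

No

a (acceleration) has dimensions [L T^-2].
t (time) has dimensions [T].
v (velocity) has dimensions [L T^-1].

Left side: [L T^-2]
Right side: [L T^-3]

The two sides have different dimensions, so the equation is NOT dimensionally consistent.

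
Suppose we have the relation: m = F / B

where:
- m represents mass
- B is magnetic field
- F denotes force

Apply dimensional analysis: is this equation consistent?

No

m (mass) has dimensions [M].
B (magnetic field) has dimensions [I^-1 M T^-2].
F (force) has dimensions [L M T^-2].

Left side: [M]
Right side: [I L]

The two sides have different dimensions, so the equation is NOT dimensionally consistent.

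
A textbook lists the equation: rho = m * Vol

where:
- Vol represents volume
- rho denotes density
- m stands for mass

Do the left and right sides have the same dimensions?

No

Vol (volume) has dimensions [L^3].
rho (density) has dimensions [L^-3 M].
m (mass) has dimensions [M].

Left side: [L^-3 M]
Right side: [L^3 M]

The two sides have different dimensions, so the equation is NOT dimensionally consistent.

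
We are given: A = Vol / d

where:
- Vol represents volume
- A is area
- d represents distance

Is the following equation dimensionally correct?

Yes

Vol (volume) has dimensions [L^3].
A (area) has dimensions [L^2].
d (distance) has dimensions [L].

Left side: [L^2]
Right side: [L^2]

Both sides have the same dimensions, so the equation is dimensionally consistent.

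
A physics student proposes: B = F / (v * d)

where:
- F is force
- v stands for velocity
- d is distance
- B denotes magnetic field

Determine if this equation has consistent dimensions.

No

F (force) has dimensions [L M T^-2].
v (velocity) has dimensions [L T^-1].
d (distance) has dimensions [L].
B (magnetic field) has dimensions [I^-1 M T^-2].

Left side: [I^-1 M T^-2]
Right side: [L^-1 M T^-1]

The two sides have different dimensions, so the equation is NOT dimensionally consistent.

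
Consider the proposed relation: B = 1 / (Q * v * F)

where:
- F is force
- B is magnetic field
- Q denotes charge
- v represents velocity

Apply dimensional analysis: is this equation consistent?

No

F (force) has dimensions [L M T^-2].
B (magnetic field) has dimensions [I^-1 M T^-2].
Q (charge) has dimensions [I T].
v (velocity) has dimensions [L T^-1].

Left side: [I^-1 M T^-2]
Right side: [I^-1 L^-2 M^-1 T^2]

The two sides have different dimensions, so the equation is NOT dimensionally consistent.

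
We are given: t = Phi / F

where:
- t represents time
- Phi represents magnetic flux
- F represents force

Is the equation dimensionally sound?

No

t (time) has dimensions [T].
Phi (magnetic flux) has dimensions [I^-1 L^2 M T^-2].
F (force) has dimensions [L M T^-2].

Left side: [T]
Right side: [I^-1 L]

The two sides have different dimensions, so the equation is NOT dimensionally consistent.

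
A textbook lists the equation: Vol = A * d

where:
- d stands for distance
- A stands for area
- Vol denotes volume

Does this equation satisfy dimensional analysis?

Yes

d (distance) has dimensions [L].
A (area) has dimensions [L^2].
Vol (volume) has dimensions [L^3].

Left side: [L^3]
Right side: [L^3]

Both sides have the same dimensions, so the equation is dimensionally consistent.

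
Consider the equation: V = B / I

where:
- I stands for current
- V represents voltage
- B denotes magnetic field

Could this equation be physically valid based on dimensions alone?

No

I (current) has dimensions [I].
V (voltage) has dimensions [I^-1 L^2 M T^-3].
B (magnetic field) has dimensions [I^-1 M T^-2].

Left side: [I^-1 L^2 M T^-3]
Right side: [I^-2 M T^-2]

The two sides have different dimensions, so the equation is NOT dimensionally consistent.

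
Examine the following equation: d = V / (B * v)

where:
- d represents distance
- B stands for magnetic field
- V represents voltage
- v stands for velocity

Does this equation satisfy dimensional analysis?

Yes

d (distance) has dimensions [L].
B (magnetic field) has dimensions [I^-1 M T^-2].
V (voltage) has dimensions [I^-1 L^2 M T^-3].
v (velocity) has dimensions [L T^-1].

Left side: [L]
Right side: [L]

Both sides have the same dimensions, so the equation is dimensionally consistent.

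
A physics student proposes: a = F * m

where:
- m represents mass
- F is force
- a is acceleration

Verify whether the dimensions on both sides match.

No

m (mass) has dimensions [M].
F (force) has dimensions [L M T^-2].
a (acceleration) has dimensions [L T^-2].

Left side: [L T^-2]
Right side: [L M^2 T^-2]

The two sides have different dimensions, so the equation is NOT dimensionally consistent.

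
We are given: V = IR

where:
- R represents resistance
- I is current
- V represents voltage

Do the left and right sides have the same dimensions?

Yes

R (resistance) has dimensions [I^-2 L^2 M T^-3].
I (current) has dimensions [I].
V (voltage) has dimensions [I^-1 L^2 M T^-3].

Left side: [I^-1 L^2 M T^-3]
Right side: [I^-1 L^2 M T^-3]

Both sides have the same dimensions, so the equation is dimensionally consistent.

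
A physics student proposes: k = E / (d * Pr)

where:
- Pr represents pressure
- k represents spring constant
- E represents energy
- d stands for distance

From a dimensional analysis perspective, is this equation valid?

No

Pr (pressure) has dimensions [L^-1 M T^-2].
k (spring constant) has dimensions [M T^-2].
E (energy) has dimensions [L^2 M T^-2].
d (distance) has dimensions [L].

Left side: [M T^-2]
Right side: [L^2]

The two sides have different dimensions, so the equation is NOT dimensionally consistent.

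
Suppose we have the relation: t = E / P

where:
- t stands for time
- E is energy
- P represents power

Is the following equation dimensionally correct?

Yes

t (time) has dimensions [T].
E (energy) has dimensions [L^2 M T^-2].
P (power) has dimensions [L^2 M T^-3].

Left side: [T]
Right side: [T]

Both sides have the same dimensions, so the equation is dimensionally consistent.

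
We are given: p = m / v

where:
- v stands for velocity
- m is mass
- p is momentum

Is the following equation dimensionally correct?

No

v (velocity) has dimensions [L T^-1].
m (mass) has dimensions [M].
p (momentum) has dimensions [L M T^-1].

Left side: [L M T^-1]
Right side: [L^-1 M T]

The two sides have different dimensions, so the equation is NOT dimensionally consistent.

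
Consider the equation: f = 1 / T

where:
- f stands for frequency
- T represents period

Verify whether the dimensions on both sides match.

Yes

f (frequency) has dimensions [T^-1].
T (period) has dimensions [T].

Left side: [T^-1]
Right side: [T^-1]

Both sides have the same dimensions, so the equation is dimensionally consistent.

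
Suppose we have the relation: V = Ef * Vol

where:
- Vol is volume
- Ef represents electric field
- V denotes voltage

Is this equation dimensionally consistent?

No

Vol (volume) has dimensions [L^3].
Ef (electric field) has dimensions [I^-1 L M T^-3].
V (voltage) has dimensions [I^-1 L^2 M T^-3].

Left side: [I^-1 L^2 M T^-3]
Right side: [I^-1 L^4 M T^-3]

The two sides have different dimensions, so the equation is NOT dimensionally consistent.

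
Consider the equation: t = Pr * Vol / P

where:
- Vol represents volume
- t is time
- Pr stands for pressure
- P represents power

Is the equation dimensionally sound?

Yes

Vol (volume) has dimensions [L^3].
t (time) has dimensions [T].
Pr (pressure) has dimensions [L^-1 M T^-2].
P (power) has dimensions [L^2 M T^-3].

Left side: [T]
Right side: [T]

Both sides have the same dimensions, so the equation is dimensionally consistent.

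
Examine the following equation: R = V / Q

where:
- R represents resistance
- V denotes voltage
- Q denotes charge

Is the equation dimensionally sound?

No

R (resistance) has dimensions [I^-2 L^2 M T^-3].
V (voltage) has dimensions [I^-1 L^2 M T^-3].
Q (charge) has dimensions [I T].

Left side: [I^-2 L^2 M T^-3]
Right side: [I^-2 L^2 M T^-4]

The two sides have different dimensions, so the equation is NOT dimensionally consistent.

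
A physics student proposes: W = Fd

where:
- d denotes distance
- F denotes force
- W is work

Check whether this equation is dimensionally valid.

Yes

d (distance) has dimensions [L].
F (force) has dimensions [L M T^-2].
W (work) has dimensions [L^2 M T^-2].

Left side: [L^2 M T^-2]
Right side: [L^2 M T^-2]

Both sides have the same dimensions, so the equation is dimensionally consistent.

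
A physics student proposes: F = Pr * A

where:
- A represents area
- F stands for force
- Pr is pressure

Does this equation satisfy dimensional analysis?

Yes

A (area) has dimensions [L^2].
F (force) has dimensions [L M T^-2].
Pr (pressure) has dimensions [L^-1 M T^-2].

Left side: [L M T^-2]
Right side: [L M T^-2]

Both sides have the same dimensions, so the equation is dimensionally consistent.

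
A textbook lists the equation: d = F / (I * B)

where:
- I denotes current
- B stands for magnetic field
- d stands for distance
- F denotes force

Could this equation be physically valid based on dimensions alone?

Yes

I (current) has dimensions [I].
B (magnetic field) has dimensions [I^-1 M T^-2].
d (distance) has dimensions [L].
F (force) has dimensions [L M T^-2].

Left side: [L]
Right side: [L]

Both sides have the same dimensions, so the equation is dimensionally consistent.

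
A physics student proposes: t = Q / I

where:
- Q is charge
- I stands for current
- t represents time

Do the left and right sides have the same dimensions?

Yes

Q (charge) has dimensions [I T].
I (current) has dimensions [I].
t (time) has dimensions [T].

Left side: [T]
Right side: [T]

Both sides have the same dimensions, so the equation is dimensionally consistent.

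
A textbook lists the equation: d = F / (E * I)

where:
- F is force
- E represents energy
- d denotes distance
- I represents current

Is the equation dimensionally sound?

No

F (force) has dimensions [L M T^-2].
E (energy) has dimensions [L^2 M T^-2].
d (distance) has dimensions [L].
I (current) has dimensions [I].

Left side: [L]
Right side: [I^-1 L^-1]

The two sides have different dimensions, so the equation is NOT dimensionally consistent.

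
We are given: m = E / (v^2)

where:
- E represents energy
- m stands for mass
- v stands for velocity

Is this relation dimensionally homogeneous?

Yes

E (energy) has dimensions [L^2 M T^-2].
m (mass) has dimensions [M].
v (velocity) has dimensions [L T^-1].

Left side: [M]
Right side: [M]

Both sides have the same dimensions, so the equation is dimensionally consistent.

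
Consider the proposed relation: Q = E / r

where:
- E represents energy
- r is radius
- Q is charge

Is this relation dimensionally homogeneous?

No

E (energy) has dimensions [L^2 M T^-2].
r (radius) has dimensions [L].
Q (charge) has dimensions [I T].

Left side: [I T]
Right side: [L M T^-2]

The two sides have different dimensions, so the equation is NOT dimensionally consistent.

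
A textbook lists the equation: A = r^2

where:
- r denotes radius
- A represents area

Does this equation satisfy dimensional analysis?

Yes

r (radius) has dimensions [L].
A (area) has dimensions [L^2].

Left side: [L^2]
Right side: [L^2]

Both sides have the same dimensions, so the equation is dimensionally consistent.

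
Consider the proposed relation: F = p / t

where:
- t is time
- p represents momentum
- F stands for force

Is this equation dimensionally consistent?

Yes

t (time) has dimensions [T].
p (momentum) has dimensions [L M T^-1].
F (force) has dimensions [L M T^-2].

Left side: [L M T^-2]
Right side: [L M T^-2]

Both sides have the same dimensions, so the equation is dimensionally consistent.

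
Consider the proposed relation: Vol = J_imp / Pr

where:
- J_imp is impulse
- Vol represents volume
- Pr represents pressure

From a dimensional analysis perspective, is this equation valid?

No

J_imp (impulse) has dimensions [L M T^-1].
Vol (volume) has dimensions [L^3].
Pr (pressure) has dimensions [L^-1 M T^-2].

Left side: [L^3]
Right side: [L^2 T]

The two sides have different dimensions, so the equation is NOT dimensionally consistent.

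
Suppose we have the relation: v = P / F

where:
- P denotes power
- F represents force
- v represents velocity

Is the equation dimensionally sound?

Yes

P (power) has dimensions [L^2 M T^-3].
F (force) has dimensions [L M T^-2].
v (velocity) has dimensions [L T^-1].

Left side: [L T^-1]
Right side: [L T^-1]

Both sides have the same dimensions, so the equation is dimensionally consistent.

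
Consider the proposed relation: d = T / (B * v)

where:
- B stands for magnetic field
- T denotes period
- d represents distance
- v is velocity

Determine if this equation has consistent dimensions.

No

B (magnetic field) has dimensions [I^-1 M T^-2].
T (period) has dimensions [T].
d (distance) has dimensions [L].
v (velocity) has dimensions [L T^-1].

Left side: [L]
Right side: [I L^-1 M^-1 T^4]

The two sides have different dimensions, so the equation is NOT dimensionally consistent.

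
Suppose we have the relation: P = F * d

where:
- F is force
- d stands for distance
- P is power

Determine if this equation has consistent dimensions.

No

F (force) has dimensions [L M T^-2].
d (distance) has dimensions [L].
P (power) has dimensions [L^2 M T^-3].

Left side: [L^2 M T^-3]
Right side: [L^2 M T^-2]

The two sides have different dimensions, so the equation is NOT dimensionally consistent.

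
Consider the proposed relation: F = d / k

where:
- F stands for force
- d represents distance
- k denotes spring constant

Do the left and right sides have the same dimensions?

No

F (force) has dimensions [L M T^-2].
d (distance) has dimensions [L].
k (spring constant) has dimensions [M T^-2].

Left side: [L M T^-2]
Right side: [L M^-1 T^2]

The two sides have different dimensions, so the equation is NOT dimensionally consistent.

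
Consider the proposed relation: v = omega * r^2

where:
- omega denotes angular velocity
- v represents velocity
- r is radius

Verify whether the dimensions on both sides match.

No

omega (angular velocity) has dimensions [T^-1].
v (velocity) has dimensions [L T^-1].
r (radius) has dimensions [L].

Left side: [L T^-1]
Right side: [L^2 T^-1]

The two sides have different dimensions, so the equation is NOT dimensionally consistent.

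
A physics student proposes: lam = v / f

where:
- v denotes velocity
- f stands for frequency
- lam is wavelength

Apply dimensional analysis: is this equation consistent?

Yes

v (velocity) has dimensions [L T^-1].
f (frequency) has dimensions [T^-1].
lam (wavelength) has dimensions [L].

Left side: [L]
Right side: [L]

Both sides have the same dimensions, so the equation is dimensionally consistent.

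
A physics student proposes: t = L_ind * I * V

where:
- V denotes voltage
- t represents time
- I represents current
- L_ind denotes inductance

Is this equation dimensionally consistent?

No

V (voltage) has dimensions [I^-1 L^2 M T^-3].
t (time) has dimensions [T].
I (current) has dimensions [I].
L_ind (inductance) has dimensions [I^-2 L^2 M T^-2].

Left side: [T]
Right side: [I^-2 L^4 M^2 T^-5]

The two sides have different dimensions, so the equation is NOT dimensionally consistent.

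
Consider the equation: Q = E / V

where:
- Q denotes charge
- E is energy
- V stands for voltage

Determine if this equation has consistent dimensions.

Yes

Q (charge) has dimensions [I T].
E (energy) has dimensions [L^2 M T^-2].
V (voltage) has dimensions [I^-1 L^2 M T^-3].

Left side: [I T]
Right side: [I T]

Both sides have the same dimensions, so the equation is dimensionally consistent.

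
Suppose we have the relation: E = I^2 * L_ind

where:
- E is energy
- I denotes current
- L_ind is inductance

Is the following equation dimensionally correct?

Yes

E (energy) has dimensions [L^2 M T^-2].
I (current) has dimensions [I].
L_ind (inductance) has dimensions [I^-2 L^2 M T^-2].

Left side: [L^2 M T^-2]
Right side: [L^2 M T^-2]

Both sides have the same dimensions, so the equation is dimensionally consistent.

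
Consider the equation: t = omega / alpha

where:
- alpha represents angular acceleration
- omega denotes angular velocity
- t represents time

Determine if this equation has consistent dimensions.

Yes

alpha (angular acceleration) has dimensions [T^-2].
omega (angular velocity) has dimensions [T^-1].
t (time) has dimensions [T].

Left side: [T]
Right side: [T]

Both sides have the same dimensions, so the equation is dimensionally consistent.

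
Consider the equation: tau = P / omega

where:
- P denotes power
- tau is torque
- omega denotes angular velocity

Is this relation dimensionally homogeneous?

Yes

P (power) has dimensions [L^2 M T^-3].
tau (torque) has dimensions [L^2 M T^-2].
omega (angular velocity) has dimensions [T^-1].

Left side: [L^2 M T^-2]
Right side: [L^2 M T^-2]

Both sides have the same dimensions, so the equation is dimensionally consistent.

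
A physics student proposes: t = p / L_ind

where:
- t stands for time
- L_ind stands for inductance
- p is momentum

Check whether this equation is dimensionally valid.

No

t (time) has dimensions [T].
L_ind (inductance) has dimensions [I^-2 L^2 M T^-2].
p (momentum) has dimensions [L M T^-1].

Left side: [T]
Right side: [I^2 L^-1 T]

The two sides have different dimensions, so the equation is NOT dimensionally consistent.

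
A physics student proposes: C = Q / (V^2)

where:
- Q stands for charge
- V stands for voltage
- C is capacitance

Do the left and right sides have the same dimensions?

No

Q (charge) has dimensions [I T].
V (voltage) has dimensions [I^-1 L^2 M T^-3].
C (capacitance) has dimensions [I^2 L^-2 M^-1 T^4].

Left side: [I^2 L^-2 M^-1 T^4]
Right side: [I^3 L^-4 M^-2 T^7]

The two sides have different dimensions, so the equation is NOT dimensionally consistent.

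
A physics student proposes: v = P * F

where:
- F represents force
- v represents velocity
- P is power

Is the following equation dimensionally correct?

No

F (force) has dimensions [L M T^-2].
v (velocity) has dimensions [L T^-1].
P (power) has dimensions [L^2 M T^-3].

Left side: [L T^-1]
Right side: [L^3 M^2 T^-5]

The two sides have different dimensions, so the equation is NOT dimensionally consistent.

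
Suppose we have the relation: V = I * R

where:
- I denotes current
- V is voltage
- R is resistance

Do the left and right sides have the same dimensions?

Yes

I (current) has dimensions [I].
V (voltage) has dimensions [I^-1 L^2 M T^-3].
R (resistance) has dimensions [I^-2 L^2 M T^-3].

Left side: [I^-1 L^2 M T^-3]
Right side: [I^-1 L^2 M T^-3]

Both sides have the same dimensions, so the equation is dimensionally consistent.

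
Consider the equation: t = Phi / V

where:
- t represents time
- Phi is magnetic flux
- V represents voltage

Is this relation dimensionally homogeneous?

Yes

t (time) has dimensions [T].
Phi (magnetic flux) has dimensions [I^-1 L^2 M T^-2].
V (voltage) has dimensions [I^-1 L^2 M T^-3].

Left side: [T]
Right side: [T]

Both sides have the same dimensions, so the equation is dimensionally consistent.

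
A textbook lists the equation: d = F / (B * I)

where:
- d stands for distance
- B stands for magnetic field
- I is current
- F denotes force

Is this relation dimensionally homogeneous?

Yes

d (distance) has dimensions [L].
B (magnetic field) has dimensions [I^-1 M T^-2].
I (current) has dimensions [I].
F (force) has dimensions [L M T^-2].

Left side: [L]
Right side: [L]

Both sides have the same dimensions, so the equation is dimensionally consistent.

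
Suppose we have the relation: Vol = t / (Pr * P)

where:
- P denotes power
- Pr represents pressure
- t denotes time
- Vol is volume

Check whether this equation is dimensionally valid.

No

P (power) has dimensions [L^2 M T^-3].
Pr (pressure) has dimensions [L^-1 M T^-2].
t (time) has dimensions [T].
Vol (volume) has dimensions [L^3].

Left side: [L^3]
Right side: [L^-1 M^-2 T^6]

The two sides have different dimensions, so the equation is NOT dimensionally consistent.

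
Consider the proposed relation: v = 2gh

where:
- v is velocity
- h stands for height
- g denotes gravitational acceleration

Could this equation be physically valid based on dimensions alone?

No

v (velocity) has dimensions [L T^-1].
h (height) has dimensions [L].
g (gravitational acceleration) has dimensions [L T^-2].

Left side: [L T^-1]
Right side: [L^2 T^-2]

The two sides have different dimensions, so the equation is NOT dimensionally consistent.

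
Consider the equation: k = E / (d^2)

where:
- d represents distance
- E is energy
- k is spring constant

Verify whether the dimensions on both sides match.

Yes

d (distance) has dimensions [L].
E (energy) has dimensions [L^2 M T^-2].
k (spring constant) has dimensions [M T^-2].

Left side: [M T^-2]
Right side: [M T^-2]

Both sides have the same dimensions, so the equation is dimensionally consistent.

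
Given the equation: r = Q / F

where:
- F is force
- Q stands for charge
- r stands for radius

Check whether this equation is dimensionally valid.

No

F (force) has dimensions [L M T^-2].
Q (charge) has dimensions [I T].
r (radius) has dimensions [L].

Left side: [L]
Right side: [I L^-1 M^-1 T^3]

The two sides have different dimensions, so the equation is NOT dimensionally consistent.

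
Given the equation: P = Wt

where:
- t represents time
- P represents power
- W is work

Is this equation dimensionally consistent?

No

t (time) has dimensions [T].
P (power) has dimensions [L^2 M T^-3].
W (work) has dimensions [L^2 M T^-2].

Left side: [L^2 M T^-3]
Right side: [L^2 M T^-1]

The two sides have different dimensions, so the equation is NOT dimensionally consistent.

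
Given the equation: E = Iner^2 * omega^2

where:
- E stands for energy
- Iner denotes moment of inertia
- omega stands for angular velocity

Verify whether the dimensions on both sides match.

No

E (energy) has dimensions [L^2 M T^-2].
Iner (moment of inertia) has dimensions [L^2 M].
omega (angular velocity) has dimensions [T^-1].

Left side: [L^2 M T^-2]
Right side: [L^4 M^2 T^-2]

The two sides have different dimensions, so the equation is NOT dimensionally consistent.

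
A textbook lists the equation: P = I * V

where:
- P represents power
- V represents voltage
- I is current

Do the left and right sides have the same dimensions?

Yes

P (power) has dimensions [L^2 M T^-3].
V (voltage) has dimensions [I^-1 L^2 M T^-3].
I (current) has dimensions [I].

Left side: [L^2 M T^-3]
Right side: [L^2 M T^-3]

Both sides have the same dimensions, so the equation is dimensionally consistent.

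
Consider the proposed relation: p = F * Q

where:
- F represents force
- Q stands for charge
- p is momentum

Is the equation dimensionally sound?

No

F (force) has dimensions [L M T^-2].
Q (charge) has dimensions [I T].
p (momentum) has dimensions [L M T^-1].

Left side: [L M T^-1]
Right side: [I L M T^-1]

The two sides have different dimensions, so the equation is NOT dimensionally consistent.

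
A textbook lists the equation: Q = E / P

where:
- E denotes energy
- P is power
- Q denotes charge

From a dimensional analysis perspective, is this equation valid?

No

E (energy) has dimensions [L^2 M T^-2].
P (power) has dimensions [L^2 M T^-3].
Q (charge) has dimensions [I T].

Left side: [I T]
Right side: [T]

The two sides have different dimensions, so the equation is NOT dimensionally consistent.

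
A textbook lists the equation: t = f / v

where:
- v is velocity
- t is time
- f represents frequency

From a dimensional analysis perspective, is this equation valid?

No

v (velocity) has dimensions [L T^-1].
t (time) has dimensions [T].
f (frequency) has dimensions [T^-1].

Left side: [T]
Right side: [L^-1]

The two sides have different dimensions, so the equation is NOT dimensionally consistent.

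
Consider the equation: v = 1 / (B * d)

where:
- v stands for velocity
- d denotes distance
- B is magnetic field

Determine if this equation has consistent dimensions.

No

v (velocity) has dimensions [L T^-1].
d (distance) has dimensions [L].
B (magnetic field) has dimensions [I^-1 M T^-2].

Left side: [L T^-1]
Right side: [I L^-1 M^-1 T^2]

The two sides have different dimensions, so the equation is NOT dimensionally consistent.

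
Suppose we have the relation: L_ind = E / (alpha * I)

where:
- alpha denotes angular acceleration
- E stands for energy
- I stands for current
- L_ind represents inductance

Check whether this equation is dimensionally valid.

No

alpha (angular acceleration) has dimensions [T^-2].
E (energy) has dimensions [L^2 M T^-2].
I (current) has dimensions [I].
L_ind (inductance) has dimensions [I^-2 L^2 M T^-2].

Left side: [I^-2 L^2 M T^-2]
Right side: [I^-1 L^2 M]

The two sides have different dimensions, so the equation is NOT dimensionally consistent.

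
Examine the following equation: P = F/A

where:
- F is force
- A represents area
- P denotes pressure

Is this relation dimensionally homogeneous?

Yes

F (force) has dimensions [L M T^-2].
A (area) has dimensions [L^2].
P (pressure) has dimensions [L^-1 M T^-2].

Left side: [L^-1 M T^-2]
Right side: [L^-1 M T^-2]

Both sides have the same dimensions, so the equation is dimensionally consistent.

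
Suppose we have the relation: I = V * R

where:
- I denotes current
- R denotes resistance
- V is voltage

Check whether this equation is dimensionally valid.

No

I (current) has dimensions [I].
R (resistance) has dimensions [I^-2 L^2 M T^-3].
V (voltage) has dimensions [I^-1 L^2 M T^-3].

Left side: [I]
Right side: [I^-3 L^4 M^2 T^-6]

The two sides have different dimensions, so the equation is NOT dimensionally consistent.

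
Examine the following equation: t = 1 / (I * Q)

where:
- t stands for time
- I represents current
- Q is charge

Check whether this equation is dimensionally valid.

No

t (time) has dimensions [T].
I (current) has dimensions [I].
Q (charge) has dimensions [I T].

Left side: [T]
Right side: [I^-2 T^-1]

The two sides have different dimensions, so the equation is NOT dimensionally consistent.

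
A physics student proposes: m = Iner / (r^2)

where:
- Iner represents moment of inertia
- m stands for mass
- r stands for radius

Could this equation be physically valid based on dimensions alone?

Yes

Iner (moment of inertia) has dimensions [L^2 M].
m (mass) has dimensions [M].
r (radius) has dimensions [L].

Left side: [M]
Right side: [M]

Both sides have the same dimensions, so the equation is dimensionally consistent.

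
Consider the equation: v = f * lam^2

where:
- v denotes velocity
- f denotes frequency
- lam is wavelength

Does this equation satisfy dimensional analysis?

No

v (velocity) has dimensions [L T^-1].
f (frequency) has dimensions [T^-1].
lam (wavelength) has dimensions [L].

Left side: [L T^-1]
Right side: [L^2 T^-1]

The two sides have different dimensions, so the equation is NOT dimensionally consistent.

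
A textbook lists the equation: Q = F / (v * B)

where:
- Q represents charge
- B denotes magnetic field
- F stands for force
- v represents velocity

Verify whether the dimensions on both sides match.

Yes

Q (charge) has dimensions [I T].
B (magnetic field) has dimensions [I^-1 M T^-2].
F (force) has dimensions [L M T^-2].
v (velocity) has dimensions [L T^-1].

Left side: [I T]
Right side: [I T]

Both sides have the same dimensions, so the equation is dimensionally consistent.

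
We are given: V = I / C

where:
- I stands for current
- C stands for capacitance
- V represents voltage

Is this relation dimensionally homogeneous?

No

I (current) has dimensions [I].
C (capacitance) has dimensions [I^2 L^-2 M^-1 T^4].
V (voltage) has dimensions [I^-1 L^2 M T^-3].

Left side: [I^-1 L^2 M T^-3]
Right side: [I^-1 L^2 M T^-4]

The two sides have different dimensions, so the equation is NOT dimensionally consistent.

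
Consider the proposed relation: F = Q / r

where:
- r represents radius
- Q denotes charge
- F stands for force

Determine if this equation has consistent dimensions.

No

r (radius) has dimensions [L].
Q (charge) has dimensions [I T].
F (force) has dimensions [L M T^-2].

Left side: [L M T^-2]
Right side: [I L^-1 T]

The two sides have different dimensions, so the equation is NOT dimensionally consistent.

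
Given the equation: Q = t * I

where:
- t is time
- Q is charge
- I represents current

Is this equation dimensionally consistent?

Yes

t (time) has dimensions [T].
Q (charge) has dimensions [I T].
I (current) has dimensions [I].

Left side: [I T]
Right side: [I T]

Both sides have the same dimensions, so the equation is dimensionally consistent.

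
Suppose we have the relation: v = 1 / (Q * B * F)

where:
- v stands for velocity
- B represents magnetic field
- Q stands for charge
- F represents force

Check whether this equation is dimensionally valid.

No

v (velocity) has dimensions [L T^-1].
B (magnetic field) has dimensions [I^-1 M T^-2].
Q (charge) has dimensions [I T].
F (force) has dimensions [L M T^-2].

Left side: [L T^-1]
Right side: [L^-1 M^-2 T^3]

The two sides have different dimensions, so the equation is NOT dimensionally consistent.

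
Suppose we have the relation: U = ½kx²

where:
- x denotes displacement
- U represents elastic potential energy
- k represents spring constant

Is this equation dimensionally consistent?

Yes

x (displacement) has dimensions [L].
U (elastic potential energy) has dimensions [L^2 M T^-2].
k (spring constant) has dimensions [M T^-2].

Left side: [L^2 M T^-2]
Right side: [L^2 M T^-2]

Both sides have the same dimensions, so the equation is dimensionally consistent.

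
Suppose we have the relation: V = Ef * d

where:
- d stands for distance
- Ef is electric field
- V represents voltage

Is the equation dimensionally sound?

Yes

d (distance) has dimensions [L].
Ef (electric field) has dimensions [I^-1 L M T^-3].
V (voltage) has dimensions [I^-1 L^2 M T^-3].

Left side: [I^-1 L^2 M T^-3]
Right side: [I^-1 L^2 M T^-3]

Both sides have the same dimensions, so the equation is dimensionally consistent.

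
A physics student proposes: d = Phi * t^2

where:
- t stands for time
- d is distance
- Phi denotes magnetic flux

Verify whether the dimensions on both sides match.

No

t (time) has dimensions [T].
d (distance) has dimensions [L].
Phi (magnetic flux) has dimensions [I^-1 L^2 M T^-2].

Left side: [L]
Right side: [I^-1 L^2 M]

The two sides have different dimensions, so the equation is NOT dimensionally consistent.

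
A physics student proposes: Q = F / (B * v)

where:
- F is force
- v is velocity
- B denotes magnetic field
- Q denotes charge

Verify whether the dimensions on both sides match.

Yes

F (force) has dimensions [L M T^-2].
v (velocity) has dimensions [L T^-1].
B (magnetic field) has dimensions [I^-1 M T^-2].
Q (charge) has dimensions [I T].

Left side: [I T]
Right side: [I T]

Both sides have the same dimensions, so the equation is dimensionally consistent.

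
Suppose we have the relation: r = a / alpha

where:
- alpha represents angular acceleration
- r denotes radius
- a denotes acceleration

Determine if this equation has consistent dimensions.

Yes

alpha (angular acceleration) has dimensions [T^-2].
r (radius) has dimensions [L].
a (acceleration) has dimensions [L T^-2].

Left side: [L]
Right side: [L]

Both sides have the same dimensions, so the equation is dimensionally consistent.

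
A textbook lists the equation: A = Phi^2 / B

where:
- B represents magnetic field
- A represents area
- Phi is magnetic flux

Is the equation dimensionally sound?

No

B (magnetic field) has dimensions [I^-1 M T^-2].
A (area) has dimensions [L^2].
Phi (magnetic flux) has dimensions [I^-1 L^2 M T^-2].

Left side: [L^2]
Right side: [I^-1 L^4 M T^-2]

The two sides have different dimensions, so the equation is NOT dimensionally consistent.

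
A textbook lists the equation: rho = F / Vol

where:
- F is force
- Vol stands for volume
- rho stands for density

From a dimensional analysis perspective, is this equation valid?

No

F (force) has dimensions [L M T^-2].
Vol (volume) has dimensions [L^3].
rho (density) has dimensions [L^-3 M].

Left side: [L^-3 M]
Right side: [L^-2 M T^-2]

The two sides have different dimensions, so the equation is NOT dimensionally consistent.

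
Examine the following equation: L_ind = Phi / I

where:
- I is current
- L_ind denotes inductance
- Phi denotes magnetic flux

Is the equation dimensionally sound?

Yes

I (current) has dimensions [I].
L_ind (inductance) has dimensions [I^-2 L^2 M T^-2].
Phi (magnetic flux) has dimensions [I^-1 L^2 M T^-2].

Left side: [I^-2 L^2 M T^-2]
Right side: [I^-2 L^2 M T^-2]

Both sides have the same dimensions, so the equation is dimensionally consistent.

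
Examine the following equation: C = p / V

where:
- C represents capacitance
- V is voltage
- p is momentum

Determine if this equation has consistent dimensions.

No

C (capacitance) has dimensions [I^2 L^-2 M^-1 T^4].
V (voltage) has dimensions [I^-1 L^2 M T^-3].
p (momentum) has dimensions [L M T^-1].

Left side: [I^2 L^-2 M^-1 T^4]
Right side: [I L^-1 T^2]

The two sides have different dimensions, so the equation is NOT dimensionally consistent.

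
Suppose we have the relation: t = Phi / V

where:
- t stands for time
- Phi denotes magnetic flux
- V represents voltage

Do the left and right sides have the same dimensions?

Yes

t (time) has dimensions [T].
Phi (magnetic flux) has dimensions [I^-1 L^2 M T^-2].
V (voltage) has dimensions [I^-1 L^2 M T^-3].

Left side: [T]
Right side: [T]

Both sides have the same dimensions, so the equation is dimensionally consistent.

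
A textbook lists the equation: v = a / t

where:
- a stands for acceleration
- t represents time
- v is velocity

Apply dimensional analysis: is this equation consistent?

No

a (acceleration) has dimensions [L T^-2].
t (time) has dimensions [T].
v (velocity) has dimensions [L T^-1].

Left side: [L T^-1]
Right side: [L T^-3]

The two sides have different dimensions, so the equation is NOT dimensionally consistent.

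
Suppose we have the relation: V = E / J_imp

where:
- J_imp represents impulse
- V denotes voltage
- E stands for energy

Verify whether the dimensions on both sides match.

No

J_imp (impulse) has dimensions [L M T^-1].
V (voltage) has dimensions [I^-1 L^2 M T^-3].
E (energy) has dimensions [L^2 M T^-2].

Left side: [I^-1 L^2 M T^-3]
Right side: [L T^-1]

The two sides have different dimensions, so the equation is NOT dimensionally consistent.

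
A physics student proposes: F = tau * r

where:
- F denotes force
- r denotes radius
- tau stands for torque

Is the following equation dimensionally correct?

No

F (force) has dimensions [L M T^-2].
r (radius) has dimensions [L].
tau (torque) has dimensions [L^2 M T^-2].

Left side: [L M T^-2]
Right side: [L^3 M T^-2]

The two sides have different dimensions, so the equation is NOT dimensionally consistent.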